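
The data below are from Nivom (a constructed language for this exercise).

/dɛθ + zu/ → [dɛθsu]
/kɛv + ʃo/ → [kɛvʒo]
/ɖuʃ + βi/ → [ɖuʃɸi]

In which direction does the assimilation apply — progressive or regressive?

progressive

The segment that alternates is /z/, which surfaces as [s] when adjacent to /θ/.
The change voiced → voiceless matches the voicing of the preceding /θ/, identifying this as voicing assimilation.
Checking the remaining alternations: /ʃ/ → [ʒ] after /v/ (voiceless → voiced, matching voiced); /β/ → [ɸ] after /ʃ/ (voiced → voiceless, matching voiceless) — only voicing changes, and always toward the preceding segment.
The trigger is the preceding segment, so the direction is progressive (perseverative).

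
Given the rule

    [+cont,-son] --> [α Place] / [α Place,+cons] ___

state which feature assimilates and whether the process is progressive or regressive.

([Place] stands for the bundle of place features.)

The shared variable α links the value of the place features (abbreviated [Place]) on the target to the same value on the neighbouring segment, so place is the feature that assimilates.
The conditioning segment sits to the left of the focus bar, meaning the trigger precedes the segment that changes — progressive assimilation.

progressive place assimilation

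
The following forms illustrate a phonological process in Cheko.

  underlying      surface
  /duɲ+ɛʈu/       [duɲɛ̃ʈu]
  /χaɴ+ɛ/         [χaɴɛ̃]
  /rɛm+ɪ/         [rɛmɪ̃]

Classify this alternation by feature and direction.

The vowel /ɛ/ surfaces as nasalised [ɛ̃] next to the preceding nasal /ɲ/ — it has acquired the [+nasal] feature of its neighbour.
Likewise in the remaining data: /ɛ/ → [ɛ̃] after /ɴ/; /ɪ/ → [ɪ̃] after /m/ — each time a vowel is nasalised next to a preceding nasal.
Because the conditioning nasal is to the left of the vowel that changes, the process is progressive (perseverative).

progressive nasality assimilation (vowel nasalisation)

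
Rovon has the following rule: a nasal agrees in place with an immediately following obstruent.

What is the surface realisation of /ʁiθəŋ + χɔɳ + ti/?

[ʁiθəɴχɔnti]

/ŋ/ is a voiced velar nasal. The following trigger /χ/ is uvular, so /ŋ/ must become uvular as well.
Changing only its place to uvular gives [ɴ] — the voiced uvular nasal.
The same rule applies at the second boundary: /ɳ/ → [n] next to /t/.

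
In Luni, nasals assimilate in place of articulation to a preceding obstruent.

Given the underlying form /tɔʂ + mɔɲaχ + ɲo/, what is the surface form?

[tɔʂɳɔɲaχɴo]

The rule targets /m/ (voiced bilabial nasal), which sits after the trigger /ʂ/ (retroflex).
Changing only its place to retroflex gives [ɳ] — the voiced retroflex nasal.
At the second juncture, /ɲ/ likewise becomes [ɴ] adjacent to /χ/.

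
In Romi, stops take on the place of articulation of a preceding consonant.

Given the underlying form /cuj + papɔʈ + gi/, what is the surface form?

[cujcapɔʈɖi]

The rule targets /p/ (voiceless bilabial stop), which sits after the trigger /j/ (palatal).
The voiceless palatal stop is [c], so /p/ → [c].
The same rule applies at the second boundary: /g/ → [ɖ] next to /ʈ/.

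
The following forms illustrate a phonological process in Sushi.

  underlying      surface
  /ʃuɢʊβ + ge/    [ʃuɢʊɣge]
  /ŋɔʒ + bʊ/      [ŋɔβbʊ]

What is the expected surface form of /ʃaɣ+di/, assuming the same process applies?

[ʃazdi]

The data show regressive place assimilation: /β/ → [ɣ] before /g/; /ʒ/ → [β] before /b/. In each pair only place changes, matching the following consonant, while manner and voice stay constant.
The rule targets /ɣ/ (voiced velar fricative), which sits before the trigger /d/ (alveolar).
A voiced alveolar fricative is [z], so the surface segment is [z].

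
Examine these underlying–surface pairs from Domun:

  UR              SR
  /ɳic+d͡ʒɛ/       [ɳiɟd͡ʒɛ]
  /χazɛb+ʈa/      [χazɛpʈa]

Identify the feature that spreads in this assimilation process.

The segment that alternates is /c/, which surfaces as [ɟ] when adjacent to /d͡ʒ/.
The change voiceless → voiced matches the voicing of the following /d͡ʒ/, identifying this as voicing assimilation.
The same holds elsewhere in the data: /b/ → [p] before /ʈ/ (voiced → voiceless, matching voiceless) — only voicing changes, and always toward the following segment.

voicing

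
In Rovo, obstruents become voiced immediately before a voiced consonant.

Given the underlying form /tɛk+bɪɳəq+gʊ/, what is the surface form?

/k/ is a voiceless velar stop. The following trigger /b/ is voiced, so /k/ must become voiced as well.
The voiced velar stop is [g], so /k/ → [g].
The same rule applies at the second boundary: /q/ → [ɢ] next to /g/.

[tɛgbɪɳəɢgʊ]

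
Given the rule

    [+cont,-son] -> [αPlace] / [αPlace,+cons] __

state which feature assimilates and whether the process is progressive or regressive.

The rule copies the place features (abbreviated [Place]) from the environment onto the target, so the assimilating feature is place.
Since the environment is written before the underscore, the trigger precedes the target; the direction is progressive.

progressive place assimilation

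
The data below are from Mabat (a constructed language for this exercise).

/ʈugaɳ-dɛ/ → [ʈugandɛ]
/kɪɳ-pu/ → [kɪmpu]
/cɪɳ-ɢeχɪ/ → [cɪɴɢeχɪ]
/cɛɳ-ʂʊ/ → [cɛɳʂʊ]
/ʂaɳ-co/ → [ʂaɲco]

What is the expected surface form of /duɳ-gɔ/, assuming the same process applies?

The data show regressive place assimilation: /ɳ/ → [n] before /d/; /ɳ/ → [m] before /p/; /ɳ/ → [ɴ] before /ɢ/; /ɳ/ → [ɲ] before /c/. In each pair only place changes, matching the following consonant, while manner and voice stay constant.
No alternation appears in [cɛɳʂʊ]: there the adjacent consonants already agree in place (/ɳ/ and /ʂ/ are both retroflex), so this form is consistent with the same rule.
/ɳ/ is a voiced retroflex nasal. The following trigger /g/ is velar, so /ɳ/ must become velar as well.
Changing only its place to velar gives [ŋ] — the voiced velar nasal.

[duŋgɔ]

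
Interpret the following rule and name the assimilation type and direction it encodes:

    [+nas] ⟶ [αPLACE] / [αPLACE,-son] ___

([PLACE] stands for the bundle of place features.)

The rule copies the place features (abbreviated [PLACE]) from the environment onto the target, so the assimilating feature is place.
Since the environment is written before the underscore, the trigger precedes the target; the direction is progressive.

progressive place assimilation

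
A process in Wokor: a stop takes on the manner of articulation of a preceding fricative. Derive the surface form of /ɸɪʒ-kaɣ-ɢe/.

[ɸɪʒxaɣʁe]

/k/ is a voiceless velar stop. The preceding trigger /ʒ/ is a fricative, so /k/ must become a fricative as well.
The voiceless velar fricative is [x], so /k/ → [x].
The same rule applies at the second boundary: /ɢ/ → [ʁ] next to /ɣ/.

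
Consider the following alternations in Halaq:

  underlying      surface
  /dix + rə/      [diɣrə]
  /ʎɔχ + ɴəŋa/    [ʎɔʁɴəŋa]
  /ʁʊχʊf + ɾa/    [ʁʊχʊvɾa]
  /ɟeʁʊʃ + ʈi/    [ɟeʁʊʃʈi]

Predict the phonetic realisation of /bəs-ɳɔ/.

The data show regressive voicing assimilation: /x/ → [ɣ] before /r/; /χ/ → [ʁ] before /ɴ/; /f/ → [v] before /ɾ/. In each pair only voicing changes, matching the following consonant, while place and manner stay constant.
Nothing changes in [ɟeʁʊʃʈi]: there the adjacent consonants already agree in voicing (/ʃ/ and /ʈ/ are both voiceless), so this form is consistent with the same rule.
/s/ is a voiceless alveolar fricative. The following trigger /ɳ/ is voiced, so /s/ must become voiced as well.
A voiced alveolar fricative is [z], so the surface segment is [z].

[bəzɳɔ]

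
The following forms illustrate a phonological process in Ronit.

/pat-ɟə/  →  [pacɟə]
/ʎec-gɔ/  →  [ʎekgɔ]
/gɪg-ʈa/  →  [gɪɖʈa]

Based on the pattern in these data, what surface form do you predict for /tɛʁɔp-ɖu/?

The data show regressive place assimilation: /t/ → [c] before /ɟ/; /c/ → [k] before /g/; /g/ → [ɖ] before /ʈ/. In each pair only place changes, matching the following consonant, while manner and voice stay constant.
The rule targets /p/ (voiceless bilabial stop), which sits before the trigger /ɖ/ (retroflex).
The voiceless retroflex stop is [ʈ], so /p/ → [ʈ].

[tɛʁɔʈɖu]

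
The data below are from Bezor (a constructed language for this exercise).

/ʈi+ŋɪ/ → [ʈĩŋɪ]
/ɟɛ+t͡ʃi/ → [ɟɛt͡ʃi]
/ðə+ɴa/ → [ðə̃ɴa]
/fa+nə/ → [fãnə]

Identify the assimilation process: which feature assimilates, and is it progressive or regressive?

regressive nasality assimilation (vowel nasalisation)

The vowel /i/ surfaces as nasalised [ĩ] next to the following nasal /ŋ/ — it has acquired the [+nasal] feature of its neighbour.
Likewise in the remaining data: /ə/ → [ə̃] before /ɴ/; /a/ → [ã] before /n/ — each time a vowel is nasalised next to a following nasal.
No change occurs in [ɟɛt͡ʃi] because the vowel at the boundary is adjacent to an oral consonant, not a nasal (/ɛ/ next to /t͡ʃ/).
Because the conditioning nasal is to the right of the vowel that changes, the process is regressive (anticipatory).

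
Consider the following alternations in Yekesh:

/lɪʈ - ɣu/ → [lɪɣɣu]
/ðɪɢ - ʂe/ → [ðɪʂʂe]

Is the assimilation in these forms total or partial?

Underlying /ʈ/ is realised as [ɣ] next to /ɣ/; /ɣ/ itself does not change.
The output [ɣ] is identical to the trigger /ɣ/ — every feature (place, manner, voicing) has been copied — so this is total assimilation.
The other form behaves the same way: /ɢ/ → [ʂ] before /ʂ/ — in each case the output is a copy of the following consonant.

total assimilation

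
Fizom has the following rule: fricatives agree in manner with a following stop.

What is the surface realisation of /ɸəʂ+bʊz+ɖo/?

/ʂ/ is a voiceless retroflex fricative. The following trigger /b/ is a stop, so /ʂ/ must become a stop as well.
The voiceless retroflex stop is [ʈ], so /ʂ/ → [ʈ].
The same rule applies at the second boundary: /z/ → [d] next to /ɖ/.

[ɸəʈbʊdɖo]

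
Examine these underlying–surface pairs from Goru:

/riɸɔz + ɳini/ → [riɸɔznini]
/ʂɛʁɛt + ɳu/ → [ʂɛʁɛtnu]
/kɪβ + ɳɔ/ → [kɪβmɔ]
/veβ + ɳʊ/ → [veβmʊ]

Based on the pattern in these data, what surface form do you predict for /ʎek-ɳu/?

The data show progressive place assimilation: /ɳ/ → [n] after /z/; /ɳ/ → [n] after /t/; /ɳ/ → [m] after /β/. In each pair only place changes, matching the preceding consonant, while manner and voice stay constant.
/ɳ/ is a voiced retroflex nasal. The preceding trigger /k/ is velar, so /ɳ/ must become velar as well.
Changing only its place to velar gives [ŋ] — the voiced velar nasal.

[ʎekŋu]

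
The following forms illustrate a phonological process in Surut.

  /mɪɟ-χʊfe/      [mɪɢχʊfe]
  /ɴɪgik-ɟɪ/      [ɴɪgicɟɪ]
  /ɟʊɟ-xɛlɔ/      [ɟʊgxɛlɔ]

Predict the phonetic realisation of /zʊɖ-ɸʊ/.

[zʊbɸʊ]

The data show regressive place assimilation: /ɟ/ → [ɢ] before /χ/; /k/ → [c] before /ɟ/; /ɟ/ → [g] before /x/. In each pair only place changes, matching the following consonant, while manner and voice stay constant.
/ɖ/ is a voiced retroflex stop. The following trigger /ɸ/ is bilabial, so /ɖ/ must become bilabial as well.
Changing only its place to bilabial gives [b] — the voiced bilabial stop.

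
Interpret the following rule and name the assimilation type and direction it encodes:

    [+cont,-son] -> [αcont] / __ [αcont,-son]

The shared variable α links the value of [cont] on the target to that of the neighbouring obstruent. [cont] distinguishes stops from fricatives — a manner-of-articulation feature — so this is manner assimilation.
Since the environment is written after the underscore, the trigger follows the target; the direction is regressive.

regressive manner assimilation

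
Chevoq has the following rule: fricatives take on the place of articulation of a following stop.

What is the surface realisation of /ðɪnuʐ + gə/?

[ðɪnuɣgə]

The rule targets /ʐ/ (voiced retroflex fricative), which sits before the trigger /g/ (velar).
Changing only its place to velar gives [ɣ] — the voiced velar fricative.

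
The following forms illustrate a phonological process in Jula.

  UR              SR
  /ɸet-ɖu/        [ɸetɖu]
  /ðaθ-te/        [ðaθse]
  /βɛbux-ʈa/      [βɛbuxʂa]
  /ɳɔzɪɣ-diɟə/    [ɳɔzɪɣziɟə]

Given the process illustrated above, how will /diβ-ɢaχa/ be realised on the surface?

[diβʁaχa]

The data show progressive manner assimilation: /t/ → [s] after /θ/; /ʈ/ → [ʂ] after /x/; /d/ → [z] after /ɣ/. In each pair only manner changes, matching the preceding consonant, while place and voice stay constant.
Nothing changes in [ɸetɖu]: there the adjacent consonants already agree in manner (/ɖ/ and /t/ are both stops), so this form is consistent with the same rule.
/ɢ/ is a voiced uvular stop. The preceding trigger /β/ is a fricative, so /ɢ/ must become a fricative as well.
The voiced uvular fricative is [ʁ], so /ɢ/ → [ʁ].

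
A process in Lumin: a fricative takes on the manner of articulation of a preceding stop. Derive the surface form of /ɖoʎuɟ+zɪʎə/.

The rule targets /z/ (voiced alveolar fricative), which sits after the trigger /ɟ/ (stop).
Changing only its manner to stop gives [d] — the voiced alveolar stop.

[ɖoʎuɟdɪʎə]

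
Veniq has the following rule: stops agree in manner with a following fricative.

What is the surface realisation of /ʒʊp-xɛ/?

[ʒʊɸxɛ]

The rule targets /p/ (voiceless bilabial stop), which sits before the trigger /x/ (fricative).
Changing only its manner to fricative gives [ɸ] — the voiceless bilabial fricative.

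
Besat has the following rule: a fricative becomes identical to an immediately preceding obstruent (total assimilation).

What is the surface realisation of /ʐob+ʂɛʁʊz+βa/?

[ʐobbɛʁʊzza]

/ʂ/ is the segment targeted by the rule; it sits immediately after /b/, so it assimilates completely and surfaces as [b].
The same rule applies at the second boundary: /β/ → [z] next to /z/.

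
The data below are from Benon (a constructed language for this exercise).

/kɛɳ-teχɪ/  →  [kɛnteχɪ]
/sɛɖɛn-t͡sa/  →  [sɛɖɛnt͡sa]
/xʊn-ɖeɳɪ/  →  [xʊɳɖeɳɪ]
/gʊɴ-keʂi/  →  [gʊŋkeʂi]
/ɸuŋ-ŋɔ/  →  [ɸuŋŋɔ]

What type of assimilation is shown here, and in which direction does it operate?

Underlying /ɳ/ is realised as [n] next to /t/; /t/ itself does not change.
/ɳ/ is retroflex while /t/ is alveolar; the output [n] is alveolar, matching the trigger — so the feature that spreads is place.
Manner and voice are unchanged, so the assimilation is partial, not total.
Checking the remaining alternations: /n/ → [ɳ] before /ɖ/ (alveolar → retroflex, matching retroflex); /ɴ/ → [ŋ] before /k/ (uvular → velar, matching velar) — only place changes, and always toward the following segment.
No alternation appears in [sɛɖɛnt͡sa], [ɸuŋŋɔ]: there the adjacent consonants already agree in place (/n/ and /t͡s/ are both alveolar; /ŋ/ and /ŋ/ are both velar), so these forms are consistent with the same rule.
Since the segment that changes precedes the conditioning segment, the assimilation is regressive.

regressive place assimilation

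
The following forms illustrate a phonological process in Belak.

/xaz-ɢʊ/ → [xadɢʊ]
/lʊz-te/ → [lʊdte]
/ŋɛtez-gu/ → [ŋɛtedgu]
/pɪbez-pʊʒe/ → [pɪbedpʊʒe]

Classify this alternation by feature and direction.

regressive manner assimilation

Underlying /z/ is realised as [d] next to /ɢ/; /ɢ/ itself does not change.
/z/ is a fricative while /ɢ/ is a stop; the output [d] is a stop, matching the trigger — so the feature that spreads is manner.
Place and voice are unchanged, so the assimilation is partial, not total.
Checking the remaining alternations: /z/ → [d] before /t/ (fricative → stop, matching a stop); /z/ → [d] before /g/ (fricative → stop, matching a stop); /z/ → [d] before /p/ (fricative → stop, matching a stop) — only manner changes, and always toward the following segment.
The trigger is the following segment, so the direction is regressive (anticipatory).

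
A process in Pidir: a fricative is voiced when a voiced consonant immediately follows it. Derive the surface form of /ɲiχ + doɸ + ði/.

/χ/ is a voiceless uvular fricative. The following trigger /d/ is voiced, so /χ/ must become voiced as well.
Changing only its voicing to voiced gives [ʁ] — the voiced uvular fricative.
At the second juncture, /ɸ/ likewise becomes [β] adjacent to /ð/.

[ɲiʁdoβði]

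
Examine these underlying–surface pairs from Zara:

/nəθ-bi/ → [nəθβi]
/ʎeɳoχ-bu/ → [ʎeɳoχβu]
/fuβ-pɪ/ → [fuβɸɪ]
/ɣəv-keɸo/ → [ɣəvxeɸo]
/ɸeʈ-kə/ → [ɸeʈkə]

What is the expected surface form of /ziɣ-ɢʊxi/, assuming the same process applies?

[ziɣʁʊxi]

The data show progressive manner assimilation: /b/ → [β] after /θ/; /b/ → [β] after /χ/; /p/ → [ɸ] after /β/; /k/ → [x] after /v/. In each pair only manner changes, matching the preceding consonant, while place and voice stay constant.
Nothing changes in [ɸeʈkə]: there the adjacent consonants already agree in manner (/k/ and /ʈ/ are both stops), so this form is consistent with the same rule.
The rule targets /ɢ/ (voiced uvular stop), which sits after the trigger /ɣ/ (fricative).
Changing only its manner to fricative gives [ʁ] — the voiced uvular fricative.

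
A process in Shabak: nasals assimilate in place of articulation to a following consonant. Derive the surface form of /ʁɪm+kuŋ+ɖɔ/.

[ʁɪŋkuɳɖɔ]

The rule targets /m/ (voiced bilabial nasal), which sits before the trigger /k/ (velar).
A voiced velar nasal is [ŋ], so the surface segment is [ŋ].
The same rule applies at the second boundary: /ŋ/ → [ɳ] next to /ɖ/.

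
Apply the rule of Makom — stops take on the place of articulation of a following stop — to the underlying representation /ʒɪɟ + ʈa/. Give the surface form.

[ʒɪɖʈa]

The rule targets /ɟ/ (voiced palatal stop), which sits before the trigger /ʈ/ (retroflex).
The voiced retroflex stop is [ɖ], so /ɟ/ → [ɖ].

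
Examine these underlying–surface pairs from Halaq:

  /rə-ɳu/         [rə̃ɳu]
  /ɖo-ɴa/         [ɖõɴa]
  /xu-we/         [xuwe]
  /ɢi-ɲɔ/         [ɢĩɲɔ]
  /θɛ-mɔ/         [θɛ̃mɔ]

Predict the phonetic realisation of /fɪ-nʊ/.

The data show regressive nasality assimilation (vowel nasalisation): /ə/ → [ə̃] before /ɳ/; /o/ → [õ] before /ɴ/; /i/ → [ĩ] before /ɲ/; /ɛ/ → [ɛ̃] before /m/ — a vowel is nasalised by an immediately following nasal consonant.
No change occurs in [xuwe] because the vowel at the boundary is adjacent to an oral consonant, not a nasal (/u/ next to /w/).
/ɪ/ sits next to the nasal /n/ and is therefore nasalised to [ɪ̃].

[fɪ̃nʊ]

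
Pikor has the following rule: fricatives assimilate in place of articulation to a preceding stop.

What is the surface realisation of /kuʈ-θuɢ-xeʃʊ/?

/θ/ is a voiceless dental fricative. The preceding trigger /ʈ/ is retroflex, so /θ/ must become retroflex as well.
A voiceless retroflex fricative is [ʂ], so the surface segment is [ʂ].
The same rule applies at the second boundary: /x/ → [χ] next to /ɢ/.

[kuʈʂuɢχeʃʊ]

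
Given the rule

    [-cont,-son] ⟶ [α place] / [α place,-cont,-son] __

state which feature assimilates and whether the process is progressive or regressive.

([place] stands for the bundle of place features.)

progressive place assimilation

The rule copies the place features (abbreviated [place]) from the environment onto the target, so the assimilating feature is place.
Since the environment is written before the underscore, the trigger precedes the target; the direction is progressive.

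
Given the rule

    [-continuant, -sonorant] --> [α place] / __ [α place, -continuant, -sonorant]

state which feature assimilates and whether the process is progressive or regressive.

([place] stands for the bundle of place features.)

The shared variable α links the value of the place features (abbreviated [place]) on the target to the same value on the neighbouring segment, so place is the feature that assimilates.
The conditioning segment sits to the right of the focus bar, meaning the trigger follows the segment that changes — regressive assimilation.

regressive place assimilation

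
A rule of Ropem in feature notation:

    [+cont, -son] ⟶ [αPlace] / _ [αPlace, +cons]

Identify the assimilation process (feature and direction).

regressive place assimilation

The shared variable α links the value of the place features (abbreviated [Place]) on the target to the same value on the neighbouring segment, so place is the feature that assimilates.
The conditioning segment sits to the right of the focus bar, meaning the trigger follows the segment that changes — regressive assimilation.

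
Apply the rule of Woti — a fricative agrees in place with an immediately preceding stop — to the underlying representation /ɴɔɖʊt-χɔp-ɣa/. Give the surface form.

/χ/ is a voiceless uvular fricative. The preceding trigger /t/ is alveolar, so /χ/ must become alveolar as well.
The voiceless alveolar fricative is [s], so /χ/ → [s].
At the second juncture, /ɣ/ likewise becomes [β] adjacent to /p/.

[ɴɔɖʊtsɔpβa]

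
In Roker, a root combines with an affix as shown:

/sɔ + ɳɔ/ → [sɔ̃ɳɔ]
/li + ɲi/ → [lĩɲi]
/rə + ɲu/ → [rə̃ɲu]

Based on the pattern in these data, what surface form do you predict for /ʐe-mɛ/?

[ʐẽmɛ]

The data show regressive nasality assimilation (vowel nasalisation): /ɔ/ → [ɔ̃] before /ɳ/; /i/ → [ĩ] before /ɲ/; /ə/ → [ə̃] before /ɲ/ — a vowel is nasalised by an immediately following nasal consonant.
The vowel /e/ is adjacent to the following nasal /m/, so it acquires [+nasal] and surfaces as [ẽ].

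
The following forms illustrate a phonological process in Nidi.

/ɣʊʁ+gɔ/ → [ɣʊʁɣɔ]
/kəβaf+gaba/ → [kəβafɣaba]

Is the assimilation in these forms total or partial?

Comparing underlying and surface forms, /g/ → [ɣ] is the alternation; the neighbouring /ʁ/ is constant.
The change stop → fricative matches the manner of the preceding /ʁ/, identifying this as manner assimilation.
Place and voice are unchanged, so the assimilation is partial, not total.
Checking the remaining alternation: /g/ → [ɣ] after /f/ (stop → fricative, matching a fricative) — only manner changes, and always toward the preceding segment.

partial assimilation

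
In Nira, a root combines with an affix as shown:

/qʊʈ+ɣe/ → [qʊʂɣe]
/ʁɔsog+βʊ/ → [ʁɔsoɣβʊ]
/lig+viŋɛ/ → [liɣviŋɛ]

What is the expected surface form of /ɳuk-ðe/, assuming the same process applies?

The data show regressive manner assimilation: /ʈ/ → [ʂ] before /ɣ/; /g/ → [ɣ] before /β/; /g/ → [ɣ] before /v/. In each pair only manner changes, matching the following consonant, while place and voice stay constant.
/k/ is a voiceless velar stop. The following trigger /ð/ is a fricative, so /k/ must become a fricative as well.
Changing only its manner to fricative gives [x] — the voiceless velar fricative.

[ɳuxðe]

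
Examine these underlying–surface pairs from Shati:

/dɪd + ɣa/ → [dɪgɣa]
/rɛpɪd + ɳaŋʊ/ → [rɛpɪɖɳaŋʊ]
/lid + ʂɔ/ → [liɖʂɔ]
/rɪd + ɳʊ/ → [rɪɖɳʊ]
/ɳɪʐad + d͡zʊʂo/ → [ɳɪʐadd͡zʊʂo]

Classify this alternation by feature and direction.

regressive place assimilation

Comparing underlying and surface forms, /d/ → [g] is the alternation; the neighbouring /ɣ/ is constant.
The change alveolar → velar matches the place of the following /ɣ/, identifying this as place assimilation.
Manner and voice are unchanged, so the assimilation is partial, not total.
Checking the remaining alternations: /d/ → [ɖ] before /ɳ/ (alveolar → retroflex, matching retroflex); /d/ → [ɖ] before /ʂ/ (alveolar → retroflex, matching retroflex) — only place changes, and always toward the following segment.
No alternation appears in [ɳɪʐadd͡zʊʂo]: there the adjacent consonants already agree in place (/d/ and /d͡z/ are both alveolar), so this form is consistent with the same rule.
Since the segment that changes precedes the conditioning segment, the assimilation is regressive.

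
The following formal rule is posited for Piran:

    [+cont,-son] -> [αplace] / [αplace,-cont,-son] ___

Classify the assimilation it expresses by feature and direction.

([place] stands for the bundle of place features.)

progressive place assimilation

The rule copies the place features (abbreviated [place]) from the environment onto the target, so the assimilating feature is place.
The conditioning segment sits to the left of the focus bar, meaning the trigger precedes the segment that changes — progressive assimilation.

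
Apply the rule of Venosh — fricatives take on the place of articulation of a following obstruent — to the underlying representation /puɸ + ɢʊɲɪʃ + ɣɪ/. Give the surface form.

[puχɢʊɲɪxɣɪ]

The rule targets /ɸ/ (voiceless bilabial fricative), which sits before the trigger /ɢ/ (uvular).
The voiceless uvular fricative is [χ], so /ɸ/ → [χ].
The same rule applies at the second boundary: /ʃ/ → [x] next to /ɣ/.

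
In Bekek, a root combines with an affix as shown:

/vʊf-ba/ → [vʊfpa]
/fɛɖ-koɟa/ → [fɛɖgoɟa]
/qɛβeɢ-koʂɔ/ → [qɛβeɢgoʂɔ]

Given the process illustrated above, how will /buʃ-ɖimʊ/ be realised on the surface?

[buʃʈimʊ]

The data show progressive voicing assimilation: /b/ → [p] after /f/; /k/ → [g] after /ɖ/; /k/ → [g] after /ɢ/. In each pair only voicing changes, matching the preceding consonant, while place and manner stay constant.
/ɖ/ is a voiced retroflex stop. The preceding trigger /ʃ/ is voiceless, so /ɖ/ must become voiceless as well.
Changing only its voicing to voiceless gives [ʈ] — the voiceless retroflex stop.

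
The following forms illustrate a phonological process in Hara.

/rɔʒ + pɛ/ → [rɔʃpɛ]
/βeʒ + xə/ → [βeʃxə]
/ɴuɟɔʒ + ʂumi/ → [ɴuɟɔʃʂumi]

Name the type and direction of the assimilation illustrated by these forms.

regressive voicing assimilation

Underlying /ʒ/ is realised as [ʃ] next to /p/; /p/ itself does not change.
/ʒ/ is voiced while /p/ is voiceless; the output [ʃ] is voiceless, matching the trigger — so the feature that spreads is voicing.
Place and manner are unchanged, so the assimilation is partial, not total.
Checking the remaining alternations: /ʒ/ → [ʃ] before /x/ (voiced → voiceless, matching voiceless); /ʒ/ → [ʃ] before /ʂ/ (voiced → voiceless, matching voiceless) — only voicing changes, and always toward the following segment.
The trigger is the following segment, so the direction is regressive (anticipatory).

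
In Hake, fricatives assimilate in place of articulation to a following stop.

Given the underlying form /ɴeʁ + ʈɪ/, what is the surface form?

[ɴeʐʈɪ]

/ʁ/ is a voiced uvular fricative. The following trigger /ʈ/ is retroflex, so /ʁ/ must become retroflex as well.
Changing only its place to retroflex gives [ʐ] — the voiced retroflex fricative.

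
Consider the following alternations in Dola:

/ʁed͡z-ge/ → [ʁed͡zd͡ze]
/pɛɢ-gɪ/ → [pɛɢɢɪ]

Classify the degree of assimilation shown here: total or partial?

The segment that alternates is /g/, which surfaces as [d͡z] when adjacent to /d͡z/.
The output [d͡z] is identical to the trigger /d͡z/ — every feature (place, manner, voicing) has been copied — so this is total assimilation.
The other form behaves the same way: /g/ → [ɢ] after /ɢ/ — in each case the output is a copy of the preceding consonant.

total assimilation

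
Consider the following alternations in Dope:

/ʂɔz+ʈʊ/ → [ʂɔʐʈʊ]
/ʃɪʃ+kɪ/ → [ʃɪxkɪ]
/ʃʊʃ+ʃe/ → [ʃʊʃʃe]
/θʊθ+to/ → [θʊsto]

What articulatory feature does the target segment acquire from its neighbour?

The segment that alternates is /z/, which surfaces as [ʐ] when adjacent to /ʈ/.
The change alveolar → retroflex matches the place of the following /ʈ/, identifying this as place assimilation.
The same holds elsewhere in the data: /ʃ/ → [x] before /k/ (postalveolar → velar, matching velar); /θ/ → [s] before /t/ (dental → alveolar, matching alveolar) — only place changes, and always toward the following segment.
Nothing changes in [ʃʊʃʃe]: there the adjacent consonants already agree in place (/ʃ/ and /ʃ/ are both postalveolar), so this form is consistent with the same rule.

place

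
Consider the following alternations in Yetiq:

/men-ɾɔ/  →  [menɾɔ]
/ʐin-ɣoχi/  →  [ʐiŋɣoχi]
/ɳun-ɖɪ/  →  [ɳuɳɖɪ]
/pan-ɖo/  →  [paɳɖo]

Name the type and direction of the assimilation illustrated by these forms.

Comparing underlying and surface forms, /n/ → [ŋ] is the alternation; the neighbouring /ɣ/ is constant.
/n/ is alveolar while /ɣ/ is velar; the output [ŋ] is velar, matching the trigger — so the feature that spreads is place.
Manner and voice are unchanged, so the assimilation is partial, not total.
The other alternating form patterns the same way: /n/ → [ɳ] before /ɖ/ (alveolar → retroflex, matching retroflex) — only place changes, and always toward the following segment.
Nothing changes in [menɾɔ]: there the adjacent consonants already agree in place (/n/ and /ɾ/ are both alveolar), so this form is consistent with the same rule.
Since the segment that changes precedes the conditioning segment, the assimilation is regressive.

regressive place assimilation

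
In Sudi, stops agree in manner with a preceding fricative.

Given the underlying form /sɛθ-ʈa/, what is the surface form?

/ʈ/ is a voiceless retroflex stop. The preceding trigger /θ/ is a fricative, so /ʈ/ must become a fricative as well.
A voiceless retroflex fricative is [ʂ], so the surface segment is [ʂ].

[sɛθʂa]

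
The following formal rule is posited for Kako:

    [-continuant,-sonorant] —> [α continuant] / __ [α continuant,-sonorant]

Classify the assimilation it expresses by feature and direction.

The shared variable α links the value of [continuant] on the target to that of the neighbouring obstruent. [continuant] distinguishes stops from fricatives — a manner-of-articulation feature — so this is manner assimilation.
The conditioning segment sits to the right of the focus bar, meaning the trigger follows the segment that changes — regressive assimilation.

regressive manner assimilation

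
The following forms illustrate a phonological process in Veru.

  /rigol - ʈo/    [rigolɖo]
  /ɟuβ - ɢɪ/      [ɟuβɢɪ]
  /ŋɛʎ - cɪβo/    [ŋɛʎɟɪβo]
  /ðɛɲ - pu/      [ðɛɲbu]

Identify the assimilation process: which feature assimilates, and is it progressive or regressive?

progressive voicing assimilation

Underlying /ʈ/ is realised as [ɖ] next to /l/; /l/ itself does not change.
/ʈ/ is voiceless while /l/ is voiced; the output [ɖ] is voiced, matching the trigger — so the feature that spreads is voicing.
Place and manner are unchanged, so the assimilation is partial, not total.
The other alternating forms pattern the same way: /c/ → [ɟ] after /ʎ/ (voiceless → voiced, matching voiced); /p/ → [b] after /ɲ/ (voiceless → voiced, matching voiced) — only voicing changes, and always toward the preceding segment.
No alternation appears in [ɟuβɢɪ]: there the adjacent consonants already agree in voicing (/ɢ/ and /β/ are both voiced), so this form is consistent with the same rule.
Since the segment that changes follows the conditioning segment, the assimilation is progressive.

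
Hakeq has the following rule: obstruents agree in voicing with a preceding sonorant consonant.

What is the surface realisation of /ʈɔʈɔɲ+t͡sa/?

The rule targets /t͡s/ (voiceless alveolar affricate), which sits after the trigger /ɲ/ (voiced).
A voiced alveolar affricate is [d͡z], so the surface segment is [d͡z].

[ʈɔʈɔɲd͡za]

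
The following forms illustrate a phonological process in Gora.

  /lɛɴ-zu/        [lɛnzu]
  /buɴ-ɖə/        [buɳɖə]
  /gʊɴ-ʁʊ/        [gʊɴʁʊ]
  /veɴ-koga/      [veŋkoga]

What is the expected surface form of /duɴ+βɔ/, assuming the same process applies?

The data show regressive place assimilation: /ɴ/ → [n] before /z/; /ɴ/ → [ɳ] before /ɖ/; /ɴ/ → [ŋ] before /k/. In each pair only place changes, matching the following consonant, while manner and voice stay constant.
Nothing changes in [gʊɴʁʊ]: there the adjacent consonants already agree in place (/ɴ/ and /ʁ/ are both uvular), so this form is consistent with the same rule.
The rule targets /ɴ/ (voiced uvular nasal), which sits before the trigger /β/ (bilabial).
The voiced bilabial nasal is [m], so /ɴ/ → [m].

[dumβɔ]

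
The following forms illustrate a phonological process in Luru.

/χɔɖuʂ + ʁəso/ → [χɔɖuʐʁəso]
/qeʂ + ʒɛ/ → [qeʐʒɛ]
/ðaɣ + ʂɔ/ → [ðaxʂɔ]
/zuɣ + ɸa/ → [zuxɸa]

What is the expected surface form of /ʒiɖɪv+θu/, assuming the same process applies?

[ʒiɖɪfθu]

The data show regressive voicing assimilation: /ʂ/ → [ʐ] before /ʁ/; /ʂ/ → [ʐ] before /ʒ/; /ɣ/ → [x] before /ʂ/; /ɣ/ → [x] before /ɸ/. In each pair only voicing changes, matching the following consonant, while place and manner stay constant.
The rule targets /v/ (voiced labiodental fricative), which sits before the trigger /θ/ (voiceless).
A voiceless labiodental fricative is [f], so the surface segment is [f].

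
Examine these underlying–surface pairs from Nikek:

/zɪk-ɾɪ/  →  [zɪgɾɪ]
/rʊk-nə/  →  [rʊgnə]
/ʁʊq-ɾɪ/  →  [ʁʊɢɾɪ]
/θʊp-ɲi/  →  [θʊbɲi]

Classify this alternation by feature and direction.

regressive voicing assimilation

The segment that alternates is /k/, which surfaces as [g] when adjacent to /ɾ/.
The change voiceless → voiced matches the voicing of the following /ɾ/, identifying this as voicing assimilation.
Place and manner are unchanged, so the assimilation is partial, not total.
The other alternating forms pattern the same way: /k/ → [g] before /n/ (voiceless → voiced, matching voiced); /q/ → [ɢ] before /ɾ/ (voiceless → voiced, matching voiced); /p/ → [b] before /ɲ/ (voiceless → voiced, matching voiced) — only voicing changes, and always toward the following segment.
Since the segment that changes precedes the conditioning segment, the assimilation is regressive.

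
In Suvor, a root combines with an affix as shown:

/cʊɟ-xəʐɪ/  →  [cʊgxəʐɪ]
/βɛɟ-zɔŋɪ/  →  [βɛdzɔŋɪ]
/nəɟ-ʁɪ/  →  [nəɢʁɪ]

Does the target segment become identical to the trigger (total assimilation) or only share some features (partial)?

The segment that alternates is /ɟ/, which surfaces as [g] when adjacent to /x/.
The change palatal → velar matches the place of the following /x/, identifying this as place assimilation.
Manner and voice are unchanged, so the assimilation is partial, not total.
Checking the remaining alternations: /ɟ/ → [d] before /z/ (palatal → alveolar, matching alveolar); /ɟ/ → [ɢ] before /ʁ/ (palatal → uvular, matching uvular) — only place changes, and always toward the following segment.

partial assimilation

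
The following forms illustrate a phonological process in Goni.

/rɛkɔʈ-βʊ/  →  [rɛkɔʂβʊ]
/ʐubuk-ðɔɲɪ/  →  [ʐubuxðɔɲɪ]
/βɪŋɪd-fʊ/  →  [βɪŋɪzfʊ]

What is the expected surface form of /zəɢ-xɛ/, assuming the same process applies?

The data show regressive manner assimilation: /ʈ/ → [ʂ] before /β/; /k/ → [x] before /ð/; /d/ → [z] before /f/. In each pair only manner changes, matching the following consonant, while place and voice stay constant.
/ɢ/ is a voiced uvular stop. The following trigger /x/ is a fricative, so /ɢ/ must become a fricative as well.
A voiced uvular fricative is [ʁ], so the surface segment is [ʁ].

[zəʁxɛ]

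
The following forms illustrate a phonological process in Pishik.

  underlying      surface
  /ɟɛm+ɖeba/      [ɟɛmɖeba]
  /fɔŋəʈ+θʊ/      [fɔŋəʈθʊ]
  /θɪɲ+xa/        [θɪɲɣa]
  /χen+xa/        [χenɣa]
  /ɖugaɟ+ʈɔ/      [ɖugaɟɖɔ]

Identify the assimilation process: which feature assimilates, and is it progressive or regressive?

The segment that alternates is /x/, which surfaces as [ɣ] when adjacent to /ɲ/.
/x/ is voiceless while /ɲ/ is voiced; the output [ɣ] is voiced, matching the trigger — so the feature that spreads is voicing.
Place and manner are unchanged, so the assimilation is partial, not total.
Checking the remaining alternations: /x/ → [ɣ] after /n/ (voiceless → voiced, matching voiced); /ʈ/ → [ɖ] after /ɟ/ (voiceless → voiced, matching voiced) — only voicing changes, and always toward the preceding segment.
Nothing changes in [ɟɛmɖeba], [fɔŋəʈθʊ]: there the adjacent consonants already agree in voicing (/ɖ/ and /m/ are both voiced; /θ/ and /ʈ/ are both voiceless), so these forms are consistent with the same rule.
The trigger is the preceding segment, so the direction is progressive (perseverative).

progressive voicing assimilation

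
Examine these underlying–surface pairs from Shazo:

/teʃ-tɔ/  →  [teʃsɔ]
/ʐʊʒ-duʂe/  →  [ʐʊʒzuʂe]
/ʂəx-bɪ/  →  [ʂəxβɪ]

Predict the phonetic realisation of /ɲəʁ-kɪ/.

The data show progressive manner assimilation: /t/ → [s] after /ʃ/; /d/ → [z] after /ʒ/; /b/ → [β] after /x/. In each pair only manner changes, matching the preceding consonant, while place and voice stay constant.
The rule targets /k/ (voiceless velar stop), which sits after the trigger /ʁ/ (fricative).
Changing only its manner to fricative gives [x] — the voiceless velar fricative.

[ɲəʁxɪ]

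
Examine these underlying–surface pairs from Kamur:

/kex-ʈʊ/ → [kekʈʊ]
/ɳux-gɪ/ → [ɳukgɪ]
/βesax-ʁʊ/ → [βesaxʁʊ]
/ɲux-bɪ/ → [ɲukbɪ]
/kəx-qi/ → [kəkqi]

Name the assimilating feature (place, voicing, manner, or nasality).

manner

The segment that alternates is /x/, which surfaces as [k] when adjacent to /ʈ/.
/x/ is a fricative while /ʈ/ is a stop; the output [k] is a stop, matching the trigger — so the feature that spreads is manner.
Checking the remaining alternations: /x/ → [k] before /g/ (fricative → stop, matching a stop); /x/ → [k] before /b/ (fricative → stop, matching a stop); /x/ → [k] before /q/ (fricative → stop, matching a stop) — only manner changes, and always toward the following segment.
No alternation appears in [βesaxʁʊ]: there the adjacent consonants already agree in manner (/x/ and /ʁ/ are both fricatives), so this form is consistent with the same rule.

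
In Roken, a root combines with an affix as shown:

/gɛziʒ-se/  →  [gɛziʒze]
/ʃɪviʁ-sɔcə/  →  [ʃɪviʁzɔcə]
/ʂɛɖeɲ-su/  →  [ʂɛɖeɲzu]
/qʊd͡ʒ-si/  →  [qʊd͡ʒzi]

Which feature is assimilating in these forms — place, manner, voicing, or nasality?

The segment that alternates is /s/, which surfaces as [z] when adjacent to /ʒ/.
The change voiceless → voiced matches the voicing of the preceding /ʒ/, identifying this as voicing assimilation.
The same holds elsewhere in the data: /s/ → [z] after /ʁ/ (voiceless → voiced, matching voiced); /s/ → [z] after /ɲ/ (voiceless → voiced, matching voiced); /s/ → [z] after /d͡ʒ/ (voiceless → voiced, matching voiced) — only voicing changes, and always toward the preceding segment.

voicing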